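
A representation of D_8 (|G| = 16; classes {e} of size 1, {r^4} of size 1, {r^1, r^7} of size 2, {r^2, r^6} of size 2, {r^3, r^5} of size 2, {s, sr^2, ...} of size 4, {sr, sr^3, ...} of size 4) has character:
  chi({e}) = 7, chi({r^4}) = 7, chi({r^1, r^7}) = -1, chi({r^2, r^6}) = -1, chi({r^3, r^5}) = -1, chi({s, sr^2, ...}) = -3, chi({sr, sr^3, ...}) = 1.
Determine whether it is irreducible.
Not irreducible (reducible): <chi, chi> = 9 > 1.

Details: <chi, chi> = (1/|G|) sum_C |C| * |chi(C)|^2 = (1/16)[1*|7|^2 + 1*|7|^2 + 2*|-1|^2 + 2*|-1|^2 + 2*|-1|^2 + 4*|-3|^2 + 4*|1|^2]
  = (1/16)[(49) + (49) + (2) + (2) + (2) + (36) + (4)] = 144/16 = 9.
A character is irreducible iff <chi, chi> = 1, so this representation is reducible.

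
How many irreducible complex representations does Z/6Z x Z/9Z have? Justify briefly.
54

Argument: The number of irreducible complex representations of a finite group equals its number of conjugacy classes. Z/6Z x Z/9Z is abelian of order 54, so every element is its own conjugacy class: 54 classes, so Z/6Z x Z/9Z (order 54) has exactly 54 irreducible complex representations.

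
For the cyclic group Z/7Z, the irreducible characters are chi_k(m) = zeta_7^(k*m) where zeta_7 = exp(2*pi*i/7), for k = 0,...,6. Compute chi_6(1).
chi_6(1) = zeta_7^6 = exp(-2*I*pi/7)

Explanation: chi_6(1) = zeta_7^(6*1) = zeta_7^6. Since zeta_7^7 = 1, this equals zeta_7^6 = exp(2*pi*i*6/7) = exp(-2*I*pi/7).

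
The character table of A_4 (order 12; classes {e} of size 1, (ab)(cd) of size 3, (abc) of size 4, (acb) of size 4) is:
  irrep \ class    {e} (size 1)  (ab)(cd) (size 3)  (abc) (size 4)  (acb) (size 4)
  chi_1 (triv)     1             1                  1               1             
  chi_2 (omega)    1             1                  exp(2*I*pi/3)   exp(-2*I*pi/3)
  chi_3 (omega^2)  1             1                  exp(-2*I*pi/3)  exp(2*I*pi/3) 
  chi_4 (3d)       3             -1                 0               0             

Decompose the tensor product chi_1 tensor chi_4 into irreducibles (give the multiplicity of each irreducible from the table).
chi_1 tensor chi_4 = chi_4 (all other irreducibles have multiplicity 0).

Derivation: The character of a tensor product is the pointwise product (chi_1 * chi_4)(C) = chi_1(C) * chi_4(C):
  {e}: (1)*(3), (ab)(cd): (1)*(-1), (abc): (1)*(0), (acb): (1)*(0)
so (chi_1 * chi_4) takes values
  {e} -> 3, (ab)(cd) -> -1, (abc) -> 0, (acb) -> 0.
Now take the inner product of this character with each irreducible chi from the table, <chi_1*chi_4, chi> = (1/12) sum_C |C| (chi_1*chi_4)(C) conj(chi(C)):
  <chi_1*chi_4, chi_1> = (1/12)[1*(3)*conj(1) + 3*(-1)*conj(1) + 4*(0)*conj(1) + 4*(0)*conj(1)]
      = (1/12)[(3) + (-3) + (0) + (0)] = 0/12 = 0
  <chi_1*chi_4, chi_2> = (1/12)[1*(3)*conj(1) + 3*(-1)*conj(1) + 4*(0)*conj(exp(2*I*pi/3)) + 4*(0)*conj(exp(-2*I*pi/3))]
      = (1/12)[(3) + (-3) + (0) + (0)] = 0/12 = 0
  <chi_1*chi_4, chi_3> = (1/12)[1*(3)*conj(1) + 3*(-1)*conj(1) + 4*(0)*conj(exp(-2*I*pi/3)) + 4*(0)*conj(exp(2*I*pi/3))]
      = (1/12)[(3) + (-3) + (0) + (0)] = 0/12 = 0
  <chi_1*chi_4, chi_4> = (1/12)[1*(3)*conj(3) + 3*(-1)*conj(-1) + 4*(0)*conj(0) + 4*(0)*conj(0)]
      = (1/12)[(9) + (3) + (0) + (0)] = 12/12 = 1
(Exp terms are combined using exp(i*s)*conj(exp(i*t)) = exp(i*(s-t)), and sums of them are collapsed using the identity that for every m > 1 the m distinct m-th roots of unity sum to 0, e.g. 1 + exp(2*I*pi/3) + exp(-2*I*pi/3) = 0.)
Hence the multiplicities are chi_4: 1. Dimension check: dim(chi_1)*dim(chi_4) = 1*3 = 3 and sum (mult * dim) = 1*3 = 3.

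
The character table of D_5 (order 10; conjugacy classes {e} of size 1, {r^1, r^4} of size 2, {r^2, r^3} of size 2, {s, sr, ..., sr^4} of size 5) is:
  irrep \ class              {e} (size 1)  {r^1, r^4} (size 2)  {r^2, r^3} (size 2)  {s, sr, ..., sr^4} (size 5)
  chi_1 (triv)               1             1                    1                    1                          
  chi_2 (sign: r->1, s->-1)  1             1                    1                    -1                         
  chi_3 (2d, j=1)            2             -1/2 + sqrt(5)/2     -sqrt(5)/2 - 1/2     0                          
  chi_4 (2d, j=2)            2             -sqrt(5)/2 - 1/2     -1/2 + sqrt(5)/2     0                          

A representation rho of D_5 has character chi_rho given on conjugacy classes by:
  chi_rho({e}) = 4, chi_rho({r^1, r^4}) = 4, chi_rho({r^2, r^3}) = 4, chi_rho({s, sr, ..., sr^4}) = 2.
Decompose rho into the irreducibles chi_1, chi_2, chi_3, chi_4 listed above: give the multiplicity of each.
Multiplicities: chi_1: 3, chi_2: 1, chi_3: 0, chi_4: 0.

Argument: Use <chi_rho, chi> = (1/|G|) sum_C |C| * chi_rho(C) * conj(chi(C)) with |G| = 10 for each irreducible chi in the table:
  <chi_rho, chi_1> = (1/10)[1*(4)*conj(1) + 2*(4)*conj(1) + 2*(4)*conj(1) + 5*(2)*conj(1)]
      = (1/10)[(4) + (8) + (8) + (10)] = 30/10 = 3
  <chi_rho, chi_2> = (1/10)[1*(4)*conj(1) + 2*(4)*conj(1) + 2*(4)*conj(1) + 5*(2)*conj(-1)]
      = (1/10)[(4) + (8) + (8) + (-10)] = 10/10 = 1
  <chi_rho, chi_3> = (1/10)[1*(4)*conj(2) + 2*(4)*conj(-1/2 + sqrt(5)/2) + 2*(4)*conj(-sqrt(5)/2 - 1/2) + 5*(2)*conj(0)]
      = (1/10)[(8) + (-4 + 4*sqrt(5)) + (-4*sqrt(5) - 4) + (0)] = 0/10 = 0
  <chi_rho, chi_4> = (1/10)[1*(4)*conj(2) + 2*(4)*conj(-sqrt(5)/2 - 1/2) + 2*(4)*conj(-1/2 + sqrt(5)/2) + 5*(2)*conj(0)]
      = (1/10)[(8) + (-4*sqrt(5) - 4) + (-4 + 4*sqrt(5)) + (0)] = 0/10 = 0
Dimension check: dim(rho) = sum (mult * dim) = 3*1 + 1*1 + 0*2 + 0*2 = 4 = chi_rho(e) = 4.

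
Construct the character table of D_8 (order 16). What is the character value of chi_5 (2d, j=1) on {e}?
Conjugacy classes: {e} of size 1, {r^4} of size 1, {r^1, r^7} of size 2, {r^2, r^6} of size 2, {r^3, r^5} of size 2, {s, sr^2, ...} of size 4, {sr, sr^3, ...} of size 4.
Character table:
  irrep \ class              {e} (size 1)  {r^4} (size 1)  {r^1, r^7} (size 2)  {r^2, r^6} (size 2)  {r^3, r^5} (size 2)  {s, sr^2, ...} (size 4)  {sr, sr^3, ...} (size 4)
  chi_1 (triv)               1             1               1                    1                    1                    1                        1                       
  chi_2 (sign: r->1, s->-1)  1             1               1                    1                    1                    -1                       -1                      
  chi_3 (r->-1, s->1)        1             1               -1                   1                    -1                   1                        -1                      
  chi_4 (r->-1, s->-1)       1             1               -1                   1                    -1                   -1                       1                       
  chi_5 (2d, j=1)            2             -2              sqrt(2)              0                    -sqrt(2)             0                        0                       
  chi_6 (2d, j=2)            2             2               0                    -2                   0                    0                        0                       
  chi_7 (2d, j=3)            2             -2              -sqrt(2)             0                    sqrt(2)              0                        0                       

Spot check: chi_5 (2d, j=1) on {e} = 2.

Working: D_8 has order 2*8 = 16 with 7 conjugacy classes, hence 7 irreducibles. Sum of squared dims 1 + 1 + 1 + 1 + 4 + 4 + 4 = 16 = |G|. Linear characters come from the abelianisation; the 2-dimensional irreps have character r^k -> 2*cos(2*pi*j*k/8), reflections -> 0.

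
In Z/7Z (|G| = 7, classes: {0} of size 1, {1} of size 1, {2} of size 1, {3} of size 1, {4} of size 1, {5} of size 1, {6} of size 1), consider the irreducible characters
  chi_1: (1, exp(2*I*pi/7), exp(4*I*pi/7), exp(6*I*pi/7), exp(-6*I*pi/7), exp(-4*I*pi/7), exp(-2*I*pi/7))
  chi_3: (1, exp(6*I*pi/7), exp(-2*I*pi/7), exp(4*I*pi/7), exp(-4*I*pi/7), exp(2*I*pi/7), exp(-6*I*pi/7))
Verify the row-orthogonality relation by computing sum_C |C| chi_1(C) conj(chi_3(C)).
Sum = 0; so <chi_1, chi_3> = 0 (distinct irreducibles are orthogonal).

Justification: Compute term by term over conjugacy classes (|C| * chi_1(C) * conj(chi_3(C))):
  1*(1)*conj(1) + 1*(exp(2*I*pi/7))*conj(exp(6*I*pi/7)) + 1*(exp(4*I*pi/7))*conj(exp(-2*I*pi/7)) + 1*(exp(6*I*pi/7))*conj(exp(4*I*pi/7)) + 1*(exp(-6*I*pi/7))*conj(exp(-4*I*pi/7)) + 1*(exp(-4*I*pi/7))*conj(exp(2*I*pi/7)) + 1*(exp(-2*I*pi/7))*conj(exp(-6*I*pi/7))
  = (1) + (exp(-4*I*pi/7)) + (exp(6*I*pi/7)) + (exp(2*I*pi/7)) + (exp(-2*I*pi/7)) + (exp(-6*I*pi/7)) + (exp(4*I*pi/7))
  = 0.
(Exp terms are combined using exp(i*s)*conj(exp(i*t)) = exp(i*(s-t)), and sums of them are collapsed using the identity that for every m > 1 the m distinct m-th roots of unity sum to 0, e.g. 1 + exp(2*I*pi/3) + exp(-2*I*pi/3) = 0.)
Dividing by |G| = 7 gives 0/7 = 0, matching the row-orthogonality relation <chi_1, chi_3> = [chi_1 = chi_3].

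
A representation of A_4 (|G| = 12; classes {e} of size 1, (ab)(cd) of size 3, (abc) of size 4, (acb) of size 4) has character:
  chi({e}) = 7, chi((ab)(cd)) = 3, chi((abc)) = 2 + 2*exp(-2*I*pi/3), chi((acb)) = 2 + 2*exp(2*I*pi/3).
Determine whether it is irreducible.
Not irreducible (reducible): <chi, chi> = 9 > 1.

Reasoning: <chi, chi> = (1/|G|) sum_C |C| * |chi(C)|^2 = (1/12)[1*|7|^2 + 3*|3|^2 + 4*|2 + 2*exp(-2*I*pi/3)|^2 + 4*|2 + 2*exp(2*I*pi/3)|^2]
  = (1/12)[(49) + (27) + (16) + (16)] = 108/12 = 9.
(Exp terms are combined using exp(i*s)*conj(exp(i*t)) = exp(i*(s-t)), and sums of them are collapsed using the identity that for every m > 1 the m distinct m-th roots of unity sum to 0, e.g. 1 + exp(2*I*pi/3) + exp(-2*I*pi/3) = 0.)
A character is irreducible iff <chi, chi> = 1, so this representation is reducible.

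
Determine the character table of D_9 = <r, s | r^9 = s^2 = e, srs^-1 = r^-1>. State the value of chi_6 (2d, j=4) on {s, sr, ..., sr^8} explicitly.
Conjugacy classes: {e} of size 1, {r^1, r^8} of size 2, {r^2, r^7} of size 2, {r^3, r^6} of size 2, {r^4, r^5} of size 2, {s, sr, ..., sr^8} of size 9.
Character table:
  irrep \ class              {e} (size 1)  {r^1, r^8} (size 2)  {r^2, r^7} (size 2)  {r^3, r^6} (size 2)  {r^4, r^5} (size 2)  {s, sr, ..., sr^8} (size 9)
  chi_1 (triv)               1             1                    1                    1                    1                    1                          
  chi_2 (sign: r->1, s->-1)  1             1                    1                    1                    1                    -1                         
  chi_3 (2d, j=1)            2             2*cos(2*pi/9)        2*cos(4*pi/9)        -1                   -2*cos(pi/9)         0                          
  chi_4 (2d, j=2)            2             2*cos(4*pi/9)        -2*cos(pi/9)         -1                   2*cos(2*pi/9)        0                          
  chi_5 (2d, j=3)            2             -1                   -1                   2                    -1                   0                          
  chi_6 (2d, j=4)            2             -2*cos(pi/9)         2*cos(2*pi/9)        -1                   2*cos(4*pi/9)        0                          

Spot check: chi_6 (2d, j=4) on {s, sr, ..., sr^8} = 0.

Explanation: D_9 has order 2*9 = 18 with 6 conjugacy classes, hence 6 irreducibles. Sum of squared dims 1 + 1 + 4 + 4 + 4 + 4 = 18 = |G|. Linear characters come from the abelianisation; the 2-dimensional irreps have character r^k -> 2*cos(2*pi*j*k/9), reflections -> 0.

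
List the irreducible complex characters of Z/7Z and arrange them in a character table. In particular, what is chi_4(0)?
Character table of Z/7Z (irreps indexed chi_0,...,chi_6 with chi_k(m) = zeta_7^(k*m), zeta_7 = exp(2*pi*i/7)):
  irrep \ class  {0} (size 1)  {1} (size 1)    {2} (size 1)    {3} (size 1)    {4} (size 1)    {5} (size 1)    {6} (size 1)  
  chi_0          1             1               1               1               1               1               1             
  chi_1          1             exp(2*I*pi/7)   exp(4*I*pi/7)   exp(6*I*pi/7)   exp(-6*I*pi/7)  exp(-4*I*pi/7)  exp(-2*I*pi/7)
  chi_2          1             exp(4*I*pi/7)   exp(-6*I*pi/7)  exp(-2*I*pi/7)  exp(2*I*pi/7)   exp(6*I*pi/7)   exp(-4*I*pi/7)
  chi_3          1             exp(6*I*pi/7)   exp(-2*I*pi/7)  exp(4*I*pi/7)   exp(-4*I*pi/7)  exp(2*I*pi/7)   exp(-6*I*pi/7)
  chi_4          1             exp(-6*I*pi/7)  exp(2*I*pi/7)   exp(-4*I*pi/7)  exp(4*I*pi/7)   exp(-2*I*pi/7)  exp(6*I*pi/7) 
  chi_5          1             exp(-4*I*pi/7)  exp(6*I*pi/7)   exp(2*I*pi/7)   exp(-2*I*pi/7)  exp(-6*I*pi/7)  exp(4*I*pi/7) 
  chi_6          1             exp(-2*I*pi/7)  exp(-4*I*pi/7)  exp(-6*I*pi/7)  exp(6*I*pi/7)   exp(4*I*pi/7)   exp(2*I*pi/7) 

Spot check: chi_4(0) = zeta_7^(4*0) = zeta_7^0 = 1.

Explanation: Z/7Z is abelian, so all 7 irreducible complex representations are 1-dimensional. They are given by chi_k(m) = zeta_7^(k*m) for k = 0,...,6. Row orthogonality: sum_m chi_k(m) conj(chi_l(m)) = 7 * [k = l].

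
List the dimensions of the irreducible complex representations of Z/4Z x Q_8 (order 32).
Dimensions: 1, 1, 1, 1, 1, 1, 1, 1, 1, 1, 1, 1, 1, 1, 1, 1, 2, 2, 2, 2

There are 20 irreducibles (= number of conjugacy classes). Their dimensions d_i satisfy sum d_i^2 = |G| = 32: 1 + 1 + 1 + 1 + 1 + 1 + 1 + 1 + 1 + 1 + 1 + 1 + 1 + 1 + 1 + 1 + 4 + 4 + 4 + 4 = 32. (For the product with Z/4Z: each of the 4 1-dim characters of Z/4Z tensors with each irrep of Q_8, giving 4 copies of each Q_8-dimension.)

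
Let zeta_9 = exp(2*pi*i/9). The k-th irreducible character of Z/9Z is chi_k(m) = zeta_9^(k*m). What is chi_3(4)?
chi_3(4) = zeta_9^12 = exp(2*I*pi/3)

chi_3(4) = zeta_9^(3*4) = zeta_9^12. Since zeta_9^9 = 1, this equals zeta_9^3 = exp(2*pi*i*3/9) = exp(2*I*pi/3).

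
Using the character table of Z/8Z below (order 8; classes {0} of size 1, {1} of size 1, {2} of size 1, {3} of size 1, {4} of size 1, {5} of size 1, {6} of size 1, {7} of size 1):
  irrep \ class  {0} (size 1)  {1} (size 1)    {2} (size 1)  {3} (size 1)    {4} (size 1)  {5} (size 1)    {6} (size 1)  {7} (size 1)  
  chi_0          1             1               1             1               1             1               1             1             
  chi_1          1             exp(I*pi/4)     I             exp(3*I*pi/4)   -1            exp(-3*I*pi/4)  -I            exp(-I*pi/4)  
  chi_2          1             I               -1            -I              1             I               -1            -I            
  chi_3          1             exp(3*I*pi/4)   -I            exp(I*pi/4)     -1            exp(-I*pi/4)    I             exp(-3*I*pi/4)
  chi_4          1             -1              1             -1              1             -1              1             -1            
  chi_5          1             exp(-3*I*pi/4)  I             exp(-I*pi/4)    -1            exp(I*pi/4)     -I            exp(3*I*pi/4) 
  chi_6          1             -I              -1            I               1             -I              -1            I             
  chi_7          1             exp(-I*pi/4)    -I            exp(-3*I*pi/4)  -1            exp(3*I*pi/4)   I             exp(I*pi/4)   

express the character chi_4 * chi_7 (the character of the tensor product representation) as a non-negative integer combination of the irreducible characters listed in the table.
chi_4 tensor chi_7 = chi_3 (all other irreducibles have multiplicity 0).

Details: The character of a tensor product is the pointwise product (chi_4 * chi_7)(C) = chi_4(C) * chi_7(C):
  {0}: (1)*(1), {1}: (-1)*(exp(-I*pi/4)), {2}: (1)*(-I), {3}: (-1)*(exp(-3*I*pi/4)), {4}: (1)*(-1), {5}: (-1)*(exp(3*I*pi/4)), {6}: (1)*(I), {7}: (-1)*(exp(I*pi/4))
so (chi_4 * chi_7) takes values
  {0} -> 1, {1} -> -exp(-I*pi/4), {2} -> -I, {3} -> -exp(-3*I*pi/4), {4} -> -1, {5} -> -exp(3*I*pi/4), {6} -> I, {7} -> -exp(I*pi/4).
Now take the inner product of this character with each irreducible chi from the table, <chi_4*chi_7, chi> = (1/8) sum_C |C| (chi_4*chi_7)(C) conj(chi(C)):
  <chi_4*chi_7, chi_0> = (1/8)[1*(1)*conj(1) + 1*(-exp(-I*pi/4))*conj(1) + 1*(-I)*conj(1) + 1*(-exp(-3*I*pi/4))*conj(1) + 1*(-1)*conj(1) + 1*(-exp(3*I*pi/4))*conj(1) + 1*(I)*conj(1) + 1*(-exp(I*pi/4))*conj(1)]
      = (1/8)[(1) + (-exp(-I*pi/4)) + (-I) + (-exp(-3*I*pi/4)) + (-1) + (-exp(3*I*pi/4)) + (I) + (-exp(I*pi/4))] = 0/8 = 0
  <chi_4*chi_7, chi_1> = (1/8)[1*(1)*conj(1) + 1*(-exp(-I*pi/4))*conj(exp(I*pi/4)) + 1*(-I)*conj(I) + 1*(-exp(-3*I*pi/4))*conj(exp(3*I*pi/4)) + 1*(-1)*conj(-1) + 1*(-exp(3*I*pi/4))*conj(exp(-3*I*pi/4)) + 1*(I)*conj(-I) + 1*(-exp(I*pi/4))*conj(exp(-I*pi/4))]
      = (1/8)[(1) + (I) + (-1) + (-I) + (1) + (I) + (-1) + (-I)] = 0/8 = 0
  <chi_4*chi_7, chi_2> = (1/8)[1*(1)*conj(1) + 1*(-exp(-I*pi/4))*conj(I) + 1*(-I)*conj(-1) + 1*(-exp(-3*I*pi/4))*conj(-I) + 1*(-1)*conj(1) + 1*(-exp(3*I*pi/4))*conj(I) + 1*(I)*conj(-1) + 1*(-exp(I*pi/4))*conj(-I)]
      = (1/8)[(1) + (exp(I*pi/4)) + (I) + (-exp(-I*pi/4)) + (-1) + (exp(-3*I*pi/4)) + (-I) + (-exp(3*I*pi/4))] = 0/8 = 0
  <chi_4*chi_7, chi_3> = (1/8)[1*(1)*conj(1) + 1*(-exp(-I*pi/4))*conj(exp(3*I*pi/4)) + 1*(-I)*conj(-I) + 1*(-exp(-3*I*pi/4))*conj(exp(I*pi/4)) + 1*(-1)*conj(-1) + 1*(-exp(3*I*pi/4))*conj(exp(-I*pi/4)) + 1*(I)*conj(I) + 1*(-exp(I*pi/4))*conj(exp(-3*I*pi/4))]
      = (1/8)[(1) + (1) + (1) + (1) + (1) + (1) + (1) + (1)] = 8/8 = 1
  <chi_4*chi_7, chi_4> = (1/8)[1*(1)*conj(1) + 1*(-exp(-I*pi/4))*conj(-1) + 1*(-I)*conj(1) + 1*(-exp(-3*I*pi/4))*conj(-1) + 1*(-1)*conj(1) + 1*(-exp(3*I*pi/4))*conj(-1) + 1*(I)*conj(1) + 1*(-exp(I*pi/4))*conj(-1)]
      = (1/8)[(1) + (exp(-I*pi/4)) + (-I) + (exp(-3*I*pi/4)) + (-1) + (exp(3*I*pi/4)) + (I) + (exp(I*pi/4))] = 0/8 = 0
  <chi_4*chi_7, chi_5> = (1/8)[1*(1)*conj(1) + 1*(-exp(-I*pi/4))*conj(exp(-3*I*pi/4)) + 1*(-I)*conj(I) + 1*(-exp(-3*I*pi/4))*conj(exp(-I*pi/4)) + 1*(-1)*conj(-1) + 1*(-exp(3*I*pi/4))*conj(exp(I*pi/4)) + 1*(I)*conj(-I) + 1*(-exp(I*pi/4))*conj(exp(3*I*pi/4))]
      = (1/8)[(1) + (-I) + (-1) + (I) + (1) + (-I) + (-1) + (I)] = 0/8 = 0
  <chi_4*chi_7, chi_6> = (1/8)[1*(1)*conj(1) + 1*(-exp(-I*pi/4))*conj(-I) + 1*(-I)*conj(-1) + 1*(-exp(-3*I*pi/4))*conj(I) + 1*(-1)*conj(1) + 1*(-exp(3*I*pi/4))*conj(-I) + 1*(I)*conj(-1) + 1*(-exp(I*pi/4))*conj(I)]
      = (1/8)[(1) + (-exp(I*pi/4)) + (I) + (exp(-I*pi/4)) + (-1) + (-exp(-3*I*pi/4)) + (-I) + (exp(3*I*pi/4))] = 0/8 = 0
  <chi_4*chi_7, chi_7> = (1/8)[1*(1)*conj(1) + 1*(-exp(-I*pi/4))*conj(exp(-I*pi/4)) + 1*(-I)*conj(-I) + 1*(-exp(-3*I*pi/4))*conj(exp(-3*I*pi/4)) + 1*(-1)*conj(-1) + 1*(-exp(3*I*pi/4))*conj(exp(3*I*pi/4)) + 1*(I)*conj(I) + 1*(-exp(I*pi/4))*conj(exp(I*pi/4))]
      = (1/8)[(1) + (-1) + (1) + (-1) + (1) + (-1) + (1) + (-1)] = 0/8 = 0
(Exp terms are combined using exp(i*s)*conj(exp(i*t)) = exp(i*(s-t)), and sums of them are collapsed using the identity that for every m > 1 the m distinct m-th roots of unity sum to 0, e.g. 1 + exp(2*I*pi/3) + exp(-2*I*pi/3) = 0.)
Hence the multiplicities are chi_3: 1. Dimension check: dim(chi_4)*dim(chi_7) = 1*1 = 1 and sum (mult * dim) = 1*1 = 1.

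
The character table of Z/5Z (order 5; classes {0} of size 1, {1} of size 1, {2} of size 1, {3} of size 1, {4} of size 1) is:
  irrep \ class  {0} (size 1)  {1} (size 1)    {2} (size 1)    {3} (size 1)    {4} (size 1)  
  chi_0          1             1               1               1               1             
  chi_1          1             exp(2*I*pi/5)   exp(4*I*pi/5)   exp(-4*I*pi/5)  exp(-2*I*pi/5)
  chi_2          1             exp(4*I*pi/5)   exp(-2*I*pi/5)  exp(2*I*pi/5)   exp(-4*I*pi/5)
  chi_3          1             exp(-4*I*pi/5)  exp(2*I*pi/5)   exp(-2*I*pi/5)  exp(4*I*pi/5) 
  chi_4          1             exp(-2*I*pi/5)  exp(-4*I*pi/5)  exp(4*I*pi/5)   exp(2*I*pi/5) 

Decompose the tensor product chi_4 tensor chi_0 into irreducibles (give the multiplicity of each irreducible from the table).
chi_4 tensor chi_0 = chi_4 (all other irreducibles have multiplicity 0).

Details: The character of a tensor product is the pointwise product (chi_4 * chi_0)(C) = chi_4(C) * chi_0(C):
  {0}: (1)*(1), {1}: (exp(-2*I*pi/5))*(1), {2}: (exp(-4*I*pi/5))*(1), {3}: (exp(4*I*pi/5))*(1), {4}: (exp(2*I*pi/5))*(1)
so (chi_4 * chi_0) takes values
  {0} -> 1, {1} -> exp(-2*I*pi/5), {2} -> exp(-4*I*pi/5), {3} -> exp(4*I*pi/5), {4} -> exp(2*I*pi/5).
Now take the inner product of this character with each irreducible chi from the table, <chi_4*chi_0, chi> = (1/5) sum_C |C| (chi_4*chi_0)(C) conj(chi(C)):
  <chi_4*chi_0, chi_0> = (1/5)[1*(1)*conj(1) + 1*(exp(-2*I*pi/5))*conj(1) + 1*(exp(-4*I*pi/5))*conj(1) + 1*(exp(4*I*pi/5))*conj(1) + 1*(exp(2*I*pi/5))*conj(1)]
      = (1/5)[(1) + (exp(-2*I*pi/5)) + (exp(-4*I*pi/5)) + (exp(4*I*pi/5)) + (exp(2*I*pi/5))] = 0/5 = 0
  <chi_4*chi_0, chi_1> = (1/5)[1*(1)*conj(1) + 1*(exp(-2*I*pi/5))*conj(exp(2*I*pi/5)) + 1*(exp(-4*I*pi/5))*conj(exp(4*I*pi/5)) + 1*(exp(4*I*pi/5))*conj(exp(-4*I*pi/5)) + 1*(exp(2*I*pi/5))*conj(exp(-2*I*pi/5))]
      = (1/5)[(1) + (exp(-4*I*pi/5)) + (exp(2*I*pi/5)) + (exp(-2*I*pi/5)) + (exp(4*I*pi/5))] = 0/5 = 0
  <chi_4*chi_0, chi_2> = (1/5)[1*(1)*conj(1) + 1*(exp(-2*I*pi/5))*conj(exp(4*I*pi/5)) + 1*(exp(-4*I*pi/5))*conj(exp(-2*I*pi/5)) + 1*(exp(4*I*pi/5))*conj(exp(2*I*pi/5)) + 1*(exp(2*I*pi/5))*conj(exp(-4*I*pi/5))]
      = (1/5)[(1) + (exp(4*I*pi/5)) + (exp(-2*I*pi/5)) + (exp(2*I*pi/5)) + (exp(-4*I*pi/5))] = 0/5 = 0
  <chi_4*chi_0, chi_3> = (1/5)[1*(1)*conj(1) + 1*(exp(-2*I*pi/5))*conj(exp(-4*I*pi/5)) + 1*(exp(-4*I*pi/5))*conj(exp(2*I*pi/5)) + 1*(exp(4*I*pi/5))*conj(exp(-2*I*pi/5)) + 1*(exp(2*I*pi/5))*conj(exp(4*I*pi/5))]
      = (1/5)[(1) + (exp(2*I*pi/5)) + (exp(4*I*pi/5)) + (exp(-4*I*pi/5)) + (exp(-2*I*pi/5))] = 0/5 = 0
  <chi_4*chi_0, chi_4> = (1/5)[1*(1)*conj(1) + 1*(exp(-2*I*pi/5))*conj(exp(-2*I*pi/5)) + 1*(exp(-4*I*pi/5))*conj(exp(-4*I*pi/5)) + 1*(exp(4*I*pi/5))*conj(exp(4*I*pi/5)) + 1*(exp(2*I*pi/5))*conj(exp(2*I*pi/5))]
      = (1/5)[(1) + (1) + (1) + (1) + (1)] = 5/5 = 1
(Exp terms are combined using exp(i*s)*conj(exp(i*t)) = exp(i*(s-t)), and sums of them are collapsed using the identity that for every m > 1 the m distinct m-th roots of unity sum to 0, e.g. 1 + exp(2*I*pi/3) + exp(-2*I*pi/3) = 0.)
Hence the multiplicities are chi_4: 1. Dimension check: dim(chi_4)*dim(chi_0) = 1*1 = 1 and sum (mult * dim) = 1*1 = 1.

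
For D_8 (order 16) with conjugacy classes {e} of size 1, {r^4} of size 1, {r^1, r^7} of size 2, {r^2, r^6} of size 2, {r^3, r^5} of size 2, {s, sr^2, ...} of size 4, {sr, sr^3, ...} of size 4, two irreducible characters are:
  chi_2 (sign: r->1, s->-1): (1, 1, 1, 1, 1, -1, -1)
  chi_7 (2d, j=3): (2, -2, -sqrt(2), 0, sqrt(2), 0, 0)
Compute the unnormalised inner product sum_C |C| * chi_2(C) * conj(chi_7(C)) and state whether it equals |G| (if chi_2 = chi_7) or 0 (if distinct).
Sum = 0; so <chi_2, chi_7> = 0 (distinct irreducibles are orthogonal).

Argument: Compute term by term over conjugacy classes (|C| * chi_2(C) * conj(chi_7(C))):
  1*(1)*conj(2) + 1*(1)*conj(-2) + 2*(1)*conj(-sqrt(2)) + 2*(1)*conj(0) + 2*(1)*conj(sqrt(2)) + 4*(-1)*conj(0) + 4*(-1)*conj(0)
  = (2) + (-2) + (-2*sqrt(2)) + (0) + (2*sqrt(2)) + (0) + (0)
  = 0.
Dividing by |G| = 16 gives 0/16 = 0, matching the row-orthogonality relation <chi_2, chi_7> = [chi_2 = chi_7].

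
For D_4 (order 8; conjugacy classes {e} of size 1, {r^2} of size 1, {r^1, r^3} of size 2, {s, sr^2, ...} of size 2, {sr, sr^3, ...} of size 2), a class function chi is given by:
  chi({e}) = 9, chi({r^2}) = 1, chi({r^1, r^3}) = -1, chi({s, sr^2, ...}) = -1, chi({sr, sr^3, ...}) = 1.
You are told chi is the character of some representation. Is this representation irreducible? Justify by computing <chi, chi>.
Not irreducible (reducible): <chi, chi> = 11 > 1.

<chi, chi> = (1/|G|) sum_C |C| * |chi(C)|^2 = (1/8)[1*|9|^2 + 1*|1|^2 + 2*|-1|^2 + 2*|-1|^2 + 2*|1|^2]
  = (1/8)[(81) + (1) + (2) + (2) + (2)] = 88/8 = 11.
A character is irreducible iff <chi, chi> = 1, so this representation is reducible.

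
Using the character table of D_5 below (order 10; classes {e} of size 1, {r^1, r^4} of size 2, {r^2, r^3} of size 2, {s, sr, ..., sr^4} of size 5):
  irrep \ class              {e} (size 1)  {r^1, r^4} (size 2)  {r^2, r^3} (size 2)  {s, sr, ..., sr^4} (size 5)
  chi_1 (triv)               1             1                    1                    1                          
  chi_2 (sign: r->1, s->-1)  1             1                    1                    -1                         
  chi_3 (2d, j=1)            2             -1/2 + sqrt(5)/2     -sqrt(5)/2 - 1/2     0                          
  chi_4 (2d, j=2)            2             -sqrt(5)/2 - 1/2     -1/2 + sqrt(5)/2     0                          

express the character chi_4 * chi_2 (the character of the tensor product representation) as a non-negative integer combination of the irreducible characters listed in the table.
chi_4 tensor chi_2 = chi_4 (all other irreducibles have multiplicity 0).

The character of a tensor product is the pointwise product (chi_4 * chi_2)(C) = chi_4(C) * chi_2(C):
  {e}: (2)*(1), {r^1, r^4}: (-sqrt(5)/2 - 1/2)*(1), {r^2, r^3}: (-1/2 + sqrt(5)/2)*(1), {s, sr, ..., sr^4}: (0)*(-1)
so (chi_4 * chi_2) takes values
  {e} -> 2, {r^1, r^4} -> -sqrt(5)/2 - 1/2, {r^2, r^3} -> -1/2 + sqrt(5)/2, {s, sr, ..., sr^4} -> 0.
Now take the inner product of this character with each irreducible chi from the table, <chi_4*chi_2, chi> = (1/10) sum_C |C| (chi_4*chi_2)(C) conj(chi(C)):
  <chi_4*chi_2, chi_1> = (1/10)[1*(2)*conj(1) + 2*(-sqrt(5)/2 - 1/2)*conj(1) + 2*(-1/2 + sqrt(5)/2)*conj(1) + 5*(0)*conj(1)]
      = (1/10)[(2) + (-sqrt(5) - 1) + (-1 + sqrt(5)) + (0)] = 0/10 = 0
  <chi_4*chi_2, chi_2> = (1/10)[1*(2)*conj(1) + 2*(-sqrt(5)/2 - 1/2)*conj(1) + 2*(-1/2 + sqrt(5)/2)*conj(1) + 5*(0)*conj(-1)]
      = (1/10)[(2) + (-sqrt(5) - 1) + (-1 + sqrt(5)) + (0)] = 0/10 = 0
  <chi_4*chi_2, chi_3> = (1/10)[1*(2)*conj(2) + 2*(-sqrt(5)/2 - 1/2)*conj(-1/2 + sqrt(5)/2) + 2*(-1/2 + sqrt(5)/2)*conj(-sqrt(5)/2 - 1/2) + 5*(0)*conj(0)]
      = (1/10)[(4) + (-2) + (-2) + (0)] = 0/10 = 0
  <chi_4*chi_2, chi_4> = (1/10)[1*(2)*conj(2) + 2*(-sqrt(5)/2 - 1/2)*conj(-sqrt(5)/2 - 1/2) + 2*(-1/2 + sqrt(5)/2)*conj(-1/2 + sqrt(5)/2) + 5*(0)*conj(0)]
      = (1/10)[(4) + (sqrt(5) + 3) + (3 - sqrt(5)) + (0)] = 10/10 = 1
Hence the multiplicities are chi_4: 1. Dimension check: dim(chi_4)*dim(chi_2) = 2*1 = 2 and sum (mult * dim) = 1*2 = 2.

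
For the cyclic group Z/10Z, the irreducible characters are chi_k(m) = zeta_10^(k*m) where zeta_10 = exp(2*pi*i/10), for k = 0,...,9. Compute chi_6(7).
chi_6(7) = zeta_10^42 = exp(2*I*pi/5)

Details: chi_6(7) = zeta_10^(6*7) = zeta_10^42. Since zeta_10^10 = 1, this equals zeta_10^2 = exp(2*pi*i*2/10) = exp(2*I*pi/5).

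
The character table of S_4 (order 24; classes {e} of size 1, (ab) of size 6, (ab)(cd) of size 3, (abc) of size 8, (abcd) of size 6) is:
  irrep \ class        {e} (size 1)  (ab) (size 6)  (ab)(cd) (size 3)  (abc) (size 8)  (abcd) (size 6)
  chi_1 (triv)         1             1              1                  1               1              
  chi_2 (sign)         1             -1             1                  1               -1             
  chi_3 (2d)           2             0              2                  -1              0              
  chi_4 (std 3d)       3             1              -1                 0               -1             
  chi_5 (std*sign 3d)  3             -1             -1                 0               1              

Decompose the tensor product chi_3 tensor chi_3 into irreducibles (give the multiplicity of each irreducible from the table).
chi_3 tensor chi_3 = chi_1 + chi_2 + chi_3 (all other irreducibles have multiplicity 0).

Reasoning: The character of a tensor product is the pointwise product (chi_3 * chi_3)(C) = chi_3(C) * chi_3(C):
  {e}: (2)*(2), (ab): (0)*(0), (ab)(cd): (2)*(2), (abc): (-1)*(-1), (abcd): (0)*(0)
so (chi_3 * chi_3) takes values
  {e} -> 4, (ab) -> 0, (ab)(cd) -> 4, (abc) -> 1, (abcd) -> 0.
Now take the inner product of this character with each irreducible chi from the table, <chi_3*chi_3, chi> = (1/24) sum_C |C| (chi_3*chi_3)(C) conj(chi(C)):
  <chi_3*chi_3, chi_1> = (1/24)[1*(4)*conj(1) + 6*(0)*conj(1) + 3*(4)*conj(1) + 8*(1)*conj(1) + 6*(0)*conj(1)]
      = (1/24)[(4) + (0) + (12) + (8) + (0)] = 24/24 = 1
  <chi_3*chi_3, chi_2> = (1/24)[1*(4)*conj(1) + 6*(0)*conj(-1) + 3*(4)*conj(1) + 8*(1)*conj(1) + 6*(0)*conj(-1)]
      = (1/24)[(4) + (0) + (12) + (8) + (0)] = 24/24 = 1
  <chi_3*chi_3, chi_3> = (1/24)[1*(4)*conj(2) + 6*(0)*conj(0) + 3*(4)*conj(2) + 8*(1)*conj(-1) + 6*(0)*conj(0)]
      = (1/24)[(8) + (0) + (24) + (-8) + (0)] = 24/24 = 1
  <chi_3*chi_3, chi_4> = (1/24)[1*(4)*conj(3) + 6*(0)*conj(1) + 3*(4)*conj(-1) + 8*(1)*conj(0) + 6*(0)*conj(-1)]
      = (1/24)[(12) + (0) + (-12) + (0) + (0)] = 0/24 = 0
  <chi_3*chi_3, chi_5> = (1/24)[1*(4)*conj(3) + 6*(0)*conj(-1) + 3*(4)*conj(-1) + 8*(1)*conj(0) + 6*(0)*conj(1)]
      = (1/24)[(12) + (0) + (-12) + (0) + (0)] = 0/24 = 0
Hence the multiplicities are chi_1: 1, chi_2: 1, chi_3: 1. Dimension check: dim(chi_3)*dim(chi_3) = 2*2 = 4 and sum (mult * dim) = 1*1 + 1*1 + 1*2 = 4.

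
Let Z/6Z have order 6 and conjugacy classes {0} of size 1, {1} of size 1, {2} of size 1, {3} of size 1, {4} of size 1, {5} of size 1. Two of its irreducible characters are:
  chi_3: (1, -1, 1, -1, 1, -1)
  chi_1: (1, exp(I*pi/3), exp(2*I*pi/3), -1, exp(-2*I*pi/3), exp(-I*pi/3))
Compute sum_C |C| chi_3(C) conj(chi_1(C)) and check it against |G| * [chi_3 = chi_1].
Sum = 0; so <chi_3, chi_1> = 0 (distinct irreducibles are orthogonal).

Reasoning: Compute term by term over conjugacy classes (|C| * chi_3(C) * conj(chi_1(C))):
  1*(1)*conj(1) + 1*(-1)*conj(exp(I*pi/3)) + 1*(1)*conj(exp(2*I*pi/3)) + 1*(-1)*conj(-1) + 1*(1)*conj(exp(-2*I*pi/3)) + 1*(-1)*conj(exp(-I*pi/3))
  = (1) + (-exp(-I*pi/3)) + (exp(-2*I*pi/3)) + (1) + (exp(2*I*pi/3)) + (-exp(I*pi/3))
  = 0.
(Exp terms are combined using exp(i*s)*conj(exp(i*t)) = exp(i*(s-t)), and sums of them are collapsed using the identity that for every m > 1 the m distinct m-th roots of unity sum to 0, e.g. 1 + exp(2*I*pi/3) + exp(-2*I*pi/3) = 0.)
Dividing by |G| = 6 gives 0/6 = 0, matching the row-orthogonality relation <chi_3, chi_1> = [chi_3 = chi_1].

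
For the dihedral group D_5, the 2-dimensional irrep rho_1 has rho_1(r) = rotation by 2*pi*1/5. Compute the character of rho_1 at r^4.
chi_{rho_1}(r^4) = 2*cos(2*pi*1*4/5) = -1/2 + sqrt(5)/2

Solution. rho_1(r^4) is rotation by angle 2*pi*1*4/5, whose trace is 2*cos(2*pi*1*4/5) = -1/2 + sqrt(5)/2.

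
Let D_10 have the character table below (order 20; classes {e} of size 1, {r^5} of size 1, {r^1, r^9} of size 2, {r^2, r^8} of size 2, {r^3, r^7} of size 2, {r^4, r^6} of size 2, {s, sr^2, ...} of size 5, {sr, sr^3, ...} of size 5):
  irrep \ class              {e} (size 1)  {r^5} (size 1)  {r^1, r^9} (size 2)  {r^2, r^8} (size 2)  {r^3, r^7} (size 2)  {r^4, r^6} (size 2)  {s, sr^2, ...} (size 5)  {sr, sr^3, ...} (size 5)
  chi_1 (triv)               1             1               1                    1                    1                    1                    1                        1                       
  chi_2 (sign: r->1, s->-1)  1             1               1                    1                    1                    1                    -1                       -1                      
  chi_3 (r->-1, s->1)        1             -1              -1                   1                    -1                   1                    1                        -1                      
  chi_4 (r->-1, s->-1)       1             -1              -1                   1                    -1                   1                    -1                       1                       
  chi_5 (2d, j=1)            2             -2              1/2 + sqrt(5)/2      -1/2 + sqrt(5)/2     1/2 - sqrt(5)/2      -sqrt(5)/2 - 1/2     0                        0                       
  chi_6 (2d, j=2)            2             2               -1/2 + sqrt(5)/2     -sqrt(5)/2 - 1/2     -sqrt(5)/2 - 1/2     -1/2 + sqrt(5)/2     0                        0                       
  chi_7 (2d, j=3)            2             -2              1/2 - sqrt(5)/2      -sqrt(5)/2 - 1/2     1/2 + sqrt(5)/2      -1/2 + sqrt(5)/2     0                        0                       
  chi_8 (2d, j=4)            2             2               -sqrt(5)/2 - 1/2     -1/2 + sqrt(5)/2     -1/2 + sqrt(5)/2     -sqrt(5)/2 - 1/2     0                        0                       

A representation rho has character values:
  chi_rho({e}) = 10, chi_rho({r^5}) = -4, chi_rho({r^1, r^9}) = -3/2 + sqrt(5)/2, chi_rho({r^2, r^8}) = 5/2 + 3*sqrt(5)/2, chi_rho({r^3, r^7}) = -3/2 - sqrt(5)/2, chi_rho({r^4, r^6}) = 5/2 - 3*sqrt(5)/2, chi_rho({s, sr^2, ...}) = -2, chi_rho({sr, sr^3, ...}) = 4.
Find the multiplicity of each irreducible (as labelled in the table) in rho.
Multiplicities: chi_1: 1, chi_2: 0, chi_3: 0, chi_4: 3, chi_5: 2, chi_6: 0, chi_7: 0, chi_8: 1.

Solution. Use <chi_rho, chi> = (1/|G|) sum_C |C| * chi_rho(C) * conj(chi(C)) with |G| = 20 for each irreducible chi in the table:
  <chi_rho, chi_1> = (1/20)[1*(10)*conj(1) + 1*(-4)*conj(1) + 2*(-3/2 + sqrt(5)/2)*conj(1) + 2*(5/2 + 3*sqrt(5)/2)*conj(1) + 2*(-3/2 - sqrt(5)/2)*conj(1) + 2*(5/2 - 3*sqrt(5)/2)*conj(1) + 5*(-2)*conj(1) + 5*(4)*conj(1)]
      = (1/20)[(10) + (-4) + (-3 + sqrt(5)) + (5 + 3*sqrt(5)) + (-3 - sqrt(5)) + (5 - 3*sqrt(5)) + (-10) + (20)] = 20/20 = 1
  <chi_rho, chi_2> = (1/20)[1*(10)*conj(1) + 1*(-4)*conj(1) + 2*(-3/2 + sqrt(5)/2)*conj(1) + 2*(5/2 + 3*sqrt(5)/2)*conj(1) + 2*(-3/2 - sqrt(5)/2)*conj(1) + 2*(5/2 - 3*sqrt(5)/2)*conj(1) + 5*(-2)*conj(-1) + 5*(4)*conj(-1)]
      = (1/20)[(10) + (-4) + (-3 + sqrt(5)) + (5 + 3*sqrt(5)) + (-3 - sqrt(5)) + (5 - 3*sqrt(5)) + (10) + (-20)] = 0/20 = 0
  <chi_rho, chi_3> = (1/20)[1*(10)*conj(1) + 1*(-4)*conj(-1) + 2*(-3/2 + sqrt(5)/2)*conj(-1) + 2*(5/2 + 3*sqrt(5)/2)*conj(1) + 2*(-3/2 - sqrt(5)/2)*conj(-1) + 2*(5/2 - 3*sqrt(5)/2)*conj(1) + 5*(-2)*conj(1) + 5*(4)*conj(-1)]
      = (1/20)[(10) + (4) + (3 - sqrt(5)) + (5 + 3*sqrt(5)) + (sqrt(5) + 3) + (5 - 3*sqrt(5)) + (-10) + (-20)] = 0/20 = 0
  <chi_rho, chi_4> = (1/20)[1*(10)*conj(1) + 1*(-4)*conj(-1) + 2*(-3/2 + sqrt(5)/2)*conj(-1) + 2*(5/2 + 3*sqrt(5)/2)*conj(1) + 2*(-3/2 - sqrt(5)/2)*conj(-1) + 2*(5/2 - 3*sqrt(5)/2)*conj(1) + 5*(-2)*conj(-1) + 5*(4)*conj(1)]
      = (1/20)[(10) + (4) + (3 - sqrt(5)) + (5 + 3*sqrt(5)) + (sqrt(5) + 3) + (5 - 3*sqrt(5)) + (10) + (20)] = 60/20 = 3
  <chi_rho, chi_5> = (1/20)[1*(10)*conj(2) + 1*(-4)*conj(-2) + 2*(-3/2 + sqrt(5)/2)*conj(1/2 + sqrt(5)/2) + 2*(5/2 + 3*sqrt(5)/2)*conj(-1/2 + sqrt(5)/2) + 2*(-3/2 - sqrt(5)/2)*conj(1/2 - sqrt(5)/2) + 2*(5/2 - 3*sqrt(5)/2)*conj(-sqrt(5)/2 - 1/2) + 5*(-2)*conj(0) + 5*(4)*conj(0)]
      = (1/20)[(20) + (8) + (1 - sqrt(5)) + (sqrt(5) + 5) + (1 + sqrt(5)) + (5 - sqrt(5)) + (0) + (0)] = 40/20 = 2
  <chi_rho, chi_6> = (1/20)[1*(10)*conj(2) + 1*(-4)*conj(2) + 2*(-3/2 + sqrt(5)/2)*conj(-1/2 + sqrt(5)/2) + 2*(5/2 + 3*sqrt(5)/2)*conj(-sqrt(5)/2 - 1/2) + 2*(-3/2 - sqrt(5)/2)*conj(-sqrt(5)/2 - 1/2) + 2*(5/2 - 3*sqrt(5)/2)*conj(-1/2 + sqrt(5)/2) + 5*(-2)*conj(0) + 5*(4)*conj(0)]
      = (1/20)[(20) + (-8) + (4 - 2*sqrt(5)) + (-10 - 4*sqrt(5)) + (4 + 2*sqrt(5)) + (-10 + 4*sqrt(5)) + (0) + (0)] = 0/20 = 0
  <chi_rho, chi_7> = (1/20)[1*(10)*conj(2) + 1*(-4)*conj(-2) + 2*(-3/2 + sqrt(5)/2)*conj(1/2 - sqrt(5)/2) + 2*(5/2 + 3*sqrt(5)/2)*conj(-sqrt(5)/2 - 1/2) + 2*(-3/2 - sqrt(5)/2)*conj(1/2 + sqrt(5)/2) + 2*(5/2 - 3*sqrt(5)/2)*conj(-1/2 + sqrt(5)/2) + 5*(-2)*conj(0) + 5*(4)*conj(0)]
      = (1/20)[(20) + (8) + (-4 + 2*sqrt(5)) + (-10 - 4*sqrt(5)) + (-2*sqrt(5) - 4) + (-10 + 4*sqrt(5)) + (0) + (0)] = 0/20 = 0
  <chi_rho, chi_8> = (1/20)[1*(10)*conj(2) + 1*(-4)*conj(2) + 2*(-3/2 + sqrt(5)/2)*conj(-sqrt(5)/2 - 1/2) + 2*(5/2 + 3*sqrt(5)/2)*conj(-1/2 + sqrt(5)/2) + 2*(-3/2 - sqrt(5)/2)*conj(-1/2 + sqrt(5)/2) + 2*(5/2 - 3*sqrt(5)/2)*conj(-sqrt(5)/2 - 1/2) + 5*(-2)*conj(0) + 5*(4)*conj(0)]
      = (1/20)[(20) + (-8) + (-1 + sqrt(5)) + (sqrt(5) + 5) + (-sqrt(5) - 1) + (5 - sqrt(5)) + (0) + (0)] = 20/20 = 1
Dimension check: dim(rho) = sum (mult * dim) = 1*1 + 0*1 + 0*1 + 3*1 + 2*2 + 0*2 + 0*2 + 1*2 = 10 = chi_rho(e) = 10.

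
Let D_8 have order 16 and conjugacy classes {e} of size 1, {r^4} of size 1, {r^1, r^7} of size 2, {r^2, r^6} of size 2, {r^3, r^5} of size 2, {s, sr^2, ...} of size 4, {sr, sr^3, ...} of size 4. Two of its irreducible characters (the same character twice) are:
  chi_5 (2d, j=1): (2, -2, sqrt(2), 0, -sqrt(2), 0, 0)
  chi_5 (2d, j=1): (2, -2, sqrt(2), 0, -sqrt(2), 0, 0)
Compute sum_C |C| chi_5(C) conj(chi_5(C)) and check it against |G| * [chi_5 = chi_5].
Sum = 16 = |G| = 16; so <chi_5, chi_5> = 1 (norm-1 confirms irreducibility).

Reasoning: Compute term by term over conjugacy classes (|C| * chi_5(C) * conj(chi_5(C))):
  1*(2)*conj(2) + 1*(-2)*conj(-2) + 2*(sqrt(2))*conj(sqrt(2)) + 2*(0)*conj(0) + 2*(-sqrt(2))*conj(-sqrt(2)) + 4*(0)*conj(0) + 4*(0)*conj(0)
  = (4) + (4) + (4) + (0) + (4) + (0) + (0)
  = 16.
Dividing by |G| = 16 gives 16/16 = 1, matching the row-orthogonality relation <chi_5, chi_5> = [chi_5 = chi_5].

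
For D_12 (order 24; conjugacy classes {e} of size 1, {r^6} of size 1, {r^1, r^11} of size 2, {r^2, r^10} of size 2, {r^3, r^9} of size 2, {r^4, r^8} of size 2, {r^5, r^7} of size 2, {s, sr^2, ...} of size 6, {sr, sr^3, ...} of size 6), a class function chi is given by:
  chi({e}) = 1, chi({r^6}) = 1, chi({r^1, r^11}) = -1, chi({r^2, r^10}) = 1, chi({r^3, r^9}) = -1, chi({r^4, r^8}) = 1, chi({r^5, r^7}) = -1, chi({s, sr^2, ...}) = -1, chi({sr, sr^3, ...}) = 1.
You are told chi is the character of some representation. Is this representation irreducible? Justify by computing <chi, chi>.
Irreducible: <chi, chi> = 1.

Explanation: <chi, chi> = (1/|G|) sum_C |C| * |chi(C)|^2 = (1/24)[1*|1|^2 + 1*|1|^2 + 2*|-1|^2 + 2*|1|^2 + 2*|-1|^2 + 2*|1|^2 + 2*|-1|^2 + 6*|-1|^2 + 6*|1|^2]
  = (1/24)[(1) + (1) + (2) + (2) + (2) + (2) + (2) + (6) + (6)] = 24/24 = 1.
A character is irreducible iff <chi, chi> = 1, so this representation is irreducible.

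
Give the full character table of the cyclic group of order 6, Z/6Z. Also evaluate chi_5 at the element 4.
Character table of Z/6Z (irreps indexed chi_0,...,chi_5 with chi_k(m) = zeta_6^(k*m), zeta_6 = exp(2*pi*i/6)):
  irrep \ class  {0} (size 1)  {1} (size 1)    {2} (size 1)    {3} (size 1)  {4} (size 1)    {5} (size 1)  
  chi_0          1             1               1               1             1               1             
  chi_1          1             exp(I*pi/3)     exp(2*I*pi/3)   -1            exp(-2*I*pi/3)  exp(-I*pi/3)  
  chi_2          1             exp(2*I*pi/3)   exp(-2*I*pi/3)  1             exp(2*I*pi/3)   exp(-2*I*pi/3)
  chi_3          1             -1              1               -1            1               -1            
  chi_4          1             exp(-2*I*pi/3)  exp(2*I*pi/3)   1             exp(-2*I*pi/3)  exp(2*I*pi/3) 
  chi_5          1             exp(-I*pi/3)    exp(-2*I*pi/3)  -1            exp(2*I*pi/3)   exp(I*pi/3)   

Spot check: chi_5(4) = zeta_6^(5*4) = zeta_6^20 = exp(2*I*pi/3).

Derivation: Z/6Z is abelian, so all 6 irreducible complex representations are 1-dimensional. They are given by chi_k(m) = zeta_6^(k*m) for k = 0,...,5. Row orthogonality: sum_m chi_k(m) conj(chi_l(m)) = 6 * [k = l].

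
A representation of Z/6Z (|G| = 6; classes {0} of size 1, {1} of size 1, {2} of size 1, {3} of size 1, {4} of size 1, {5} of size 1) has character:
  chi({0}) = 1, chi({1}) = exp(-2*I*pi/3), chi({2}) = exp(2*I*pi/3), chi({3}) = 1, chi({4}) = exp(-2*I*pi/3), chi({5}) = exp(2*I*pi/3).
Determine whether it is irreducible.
Irreducible: <chi, chi> = 1.

Derivation: <chi, chi> = (1/|G|) sum_C |C| * |chi(C)|^2 = (1/6)[1*|1|^2 + 1*|exp(-2*I*pi/3)|^2 + 1*|exp(2*I*pi/3)|^2 + 1*|1|^2 + 1*|exp(-2*I*pi/3)|^2 + 1*|exp(2*I*pi/3)|^2]
  = (1/6)[(1) + (1) + (1) + (1) + (1) + (1)] = 6/6 = 1.
(Exp terms are combined using exp(i*s)*conj(exp(i*t)) = exp(i*(s-t)), and sums of them are collapsed using the identity that for every m > 1 the m distinct m-th roots of unity sum to 0, e.g. 1 + exp(2*I*pi/3) + exp(-2*I*pi/3) = 0.)
A character is irreducible iff <chi, chi> = 1, so this representation is irreducible.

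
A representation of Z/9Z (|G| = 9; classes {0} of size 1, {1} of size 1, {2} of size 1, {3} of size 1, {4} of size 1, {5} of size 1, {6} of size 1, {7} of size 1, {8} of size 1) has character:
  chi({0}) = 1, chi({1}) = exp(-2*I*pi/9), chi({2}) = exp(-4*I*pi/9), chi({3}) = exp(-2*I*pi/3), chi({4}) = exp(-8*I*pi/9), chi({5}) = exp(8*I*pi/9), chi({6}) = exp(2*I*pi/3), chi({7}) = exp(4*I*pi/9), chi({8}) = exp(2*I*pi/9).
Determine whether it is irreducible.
Irreducible: <chi, chi> = 1.

Argument: <chi, chi> = (1/|G|) sum_C |C| * |chi(C)|^2 = (1/9)[1*|1|^2 + 1*|exp(-2*I*pi/9)|^2 + 1*|exp(-4*I*pi/9)|^2 + 1*|exp(-2*I*pi/3)|^2 + 1*|exp(-8*I*pi/9)|^2 + 1*|exp(8*I*pi/9)|^2 + 1*|exp(2*I*pi/3)|^2 + 1*|exp(4*I*pi/9)|^2 + 1*|exp(2*I*pi/9)|^2]
  = (1/9)[(1) + (1) + (1) + (1) + (1) + (1) + (1) + (1) + (1)] = 9/9 = 1.
(Exp terms are combined using exp(i*s)*conj(exp(i*t)) = exp(i*(s-t)), and sums of them are collapsed using the identity that for every m > 1 the m distinct m-th roots of unity sum to 0, e.g. 1 + exp(2*I*pi/3) + exp(-2*I*pi/3) = 0.)
A character is irreducible iff <chi, chi> = 1, so this representation is irreducible.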